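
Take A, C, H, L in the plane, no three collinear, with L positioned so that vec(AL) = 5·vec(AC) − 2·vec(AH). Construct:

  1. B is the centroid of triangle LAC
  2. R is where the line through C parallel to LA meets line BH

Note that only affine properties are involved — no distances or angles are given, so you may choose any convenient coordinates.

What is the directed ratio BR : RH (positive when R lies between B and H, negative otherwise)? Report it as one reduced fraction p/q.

Assign A = (0, 0), C = (1, 0), H = (0, 1), L = (5, -2) — the answer is frame-independent, so this choice is without loss of generality.
1. B is the centroid of triangle LAC ⇒ B = (2, -2/3)
2. R is where the line through C parallel to LA meets line BH ⇒ R = (18/13, -2/13)
R = B + t·(H−B) with t = 4/13, so BR:RH = t:(1−t) = 4/13:9/13

BR:RH = 4/9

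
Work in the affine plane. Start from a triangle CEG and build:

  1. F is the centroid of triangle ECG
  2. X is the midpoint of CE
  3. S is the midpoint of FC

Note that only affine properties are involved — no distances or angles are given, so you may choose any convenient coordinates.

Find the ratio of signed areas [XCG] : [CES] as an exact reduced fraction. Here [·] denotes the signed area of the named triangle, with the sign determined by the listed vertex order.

[XCG]:[CES] = -3

Set C = (0, 0), E = (1, 0), G = (0, 1); any affine frame gives the same invariant.
1. F is the centroid of triangle ECG ⇒ F = (1/3, 1/3)
2. X is the midpoint of CE ⇒ X = (1/2, 0)
3. S is the midpoint of FC ⇒ S = (1/6, 1/6)
2·[XCG] = -1/2, 2·[CES] = 1/6
[XCG]:[CES] = -1/2:1/6 = -3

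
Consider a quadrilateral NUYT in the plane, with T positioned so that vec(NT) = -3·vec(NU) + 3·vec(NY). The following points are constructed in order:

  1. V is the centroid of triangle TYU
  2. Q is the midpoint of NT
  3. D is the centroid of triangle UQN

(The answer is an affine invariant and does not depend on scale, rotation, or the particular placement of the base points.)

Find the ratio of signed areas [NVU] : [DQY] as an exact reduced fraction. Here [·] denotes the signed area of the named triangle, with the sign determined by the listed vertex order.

[NVU]:[DQY] = 8/5

Assign N = (0, 0), U = (1, 0), Y = (0, 1), T = (-3, 3) — the answer is frame-independent, so this choice is without loss of generality.
1. V is the centroid of triangle TYU ⇒ V = (-2/3, 4/3)
2. Q is the midpoint of NT ⇒ Q = (-3/2, 3/2)
3. D is the centroid of triangle UQN ⇒ D = (-1/6, 1/2)
2·[NVU] = -4/3, 2·[DQY] = -5/6
[NVU]:[DQY] = -4/3:-5/6 = 8/5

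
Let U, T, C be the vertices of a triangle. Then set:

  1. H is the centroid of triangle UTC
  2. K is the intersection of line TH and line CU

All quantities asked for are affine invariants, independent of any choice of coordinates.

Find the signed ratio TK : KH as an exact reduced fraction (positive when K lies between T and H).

TK:KH = -3

Assign U = (0, 0), T = (1, 0), C = (0, 1) — the answer is frame-independent, so this choice is without loss of generality.
1. H is the centroid of triangle UTC ⇒ H = (1/3, 1/3)
2. K is the intersection of line TH and line CU ⇒ K = (0, 1/2)
K = T + t·(H−T) with t = 3/2, so TK:KH = t:(1−t) = 3/2:-1/2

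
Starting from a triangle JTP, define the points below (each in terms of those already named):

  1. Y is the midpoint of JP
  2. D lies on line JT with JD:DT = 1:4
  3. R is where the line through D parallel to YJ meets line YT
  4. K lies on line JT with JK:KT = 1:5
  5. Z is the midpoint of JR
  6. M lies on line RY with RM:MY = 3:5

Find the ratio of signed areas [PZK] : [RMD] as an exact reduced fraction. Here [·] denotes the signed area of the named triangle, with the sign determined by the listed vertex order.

[PZK]:[RMD] = 10/9

Work in coordinates with J = (0, 0), T = (1, 0), P = (0, 1).
1. Y is the midpoint of JP ⇒ Y = (0, 1/2)
2. D lies on line JT with JD:DT = 1:4 ⇒ D = (1/5, 0)
3. R is where the line through D parallel to YJ meets line YT ⇒ R = (1/5, 2/5)
4. K lies on line JT with JK:KT = 1:5 ⇒ K = (1/6, 0)
5. Z is the midpoint of JR ⇒ Z = (1/10, 1/5)
6. M lies on line RY with RM:MY = 3:5 ⇒ M = (1/8, 7/16)
2·[PZK] = 1/30, 2·[RMD] = 3/100
[PZK]:[RMD] = 1/30:3/100 = 10/9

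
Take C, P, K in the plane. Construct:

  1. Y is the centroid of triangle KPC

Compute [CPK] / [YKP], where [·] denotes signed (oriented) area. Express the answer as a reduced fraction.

[CPK]:[YKP] = -3

Set C = (0, 0), P = (1, 0), K = (0, 1); any affine frame gives the same invariant.
1. Y is the centroid of triangle KPC ⇒ Y = (1/3, 1/3)
2·[CPK] = 1, 2·[YKP] = -1/3
[CPK]:[YKP] = 1:-1/3 = -3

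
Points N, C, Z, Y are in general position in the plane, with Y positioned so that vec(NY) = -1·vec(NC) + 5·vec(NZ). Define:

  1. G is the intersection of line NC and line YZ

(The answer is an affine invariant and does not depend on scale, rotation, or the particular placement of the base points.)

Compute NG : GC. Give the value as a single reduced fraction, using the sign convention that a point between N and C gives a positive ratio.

Choose coordinates N = (0, 0), C = (1, 0), Z = (0, 1), Y = (-1, 5).
1. G is the intersection of line NC and line YZ ⇒ G = (1/4, 0)
G = N + t·(C−N) with t = 1/4, so NG:GC = t:(1−t) = 1/4:3/4

NG:GC = 1/3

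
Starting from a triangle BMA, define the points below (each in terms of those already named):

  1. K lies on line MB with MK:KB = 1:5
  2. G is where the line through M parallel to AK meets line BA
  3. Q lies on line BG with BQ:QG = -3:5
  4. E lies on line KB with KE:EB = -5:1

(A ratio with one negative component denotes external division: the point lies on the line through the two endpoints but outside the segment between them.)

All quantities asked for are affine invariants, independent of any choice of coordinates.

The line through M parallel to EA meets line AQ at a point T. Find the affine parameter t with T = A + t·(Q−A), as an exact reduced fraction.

t = 29/14

Assign B = (0, 0), M = (1, 0), A = (0, 1) — the answer is frame-independent, so this choice is without loss of generality.
1. K lies on line MB with MK:KB = 1:5 ⇒ K = (5/6, 0)
2. G is where the line through M parallel to AK meets line BA ⇒ G = (0, 6/5)
3. Q lies on line BG with BQ:QG = -3:5 ⇒ Q = (0, -9/5)
4. E lies on line KB with KE:EB = -5:1 ⇒ E = (-5/24, 0)
through M parallel to EA: direction (5/24, 1); meets AQ at T = (0, -24/5)
T = A + t·(Q−A) with t = 29/14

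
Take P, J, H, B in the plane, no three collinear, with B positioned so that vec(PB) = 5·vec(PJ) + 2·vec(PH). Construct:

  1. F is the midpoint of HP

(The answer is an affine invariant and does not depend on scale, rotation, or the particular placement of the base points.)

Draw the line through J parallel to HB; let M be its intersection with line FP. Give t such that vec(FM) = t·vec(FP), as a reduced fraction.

t = 7/5

Work in coordinates with P = (0, 0), J = (1, 0), H = (0, 1), B = (5, 2).
1. F is the midpoint of HP ⇒ F = (0, 1/2)
through J parallel to HB: direction (5, 1); meets FP at M = (0, -1/5)
M = F + t·(P−F) with t = 7/5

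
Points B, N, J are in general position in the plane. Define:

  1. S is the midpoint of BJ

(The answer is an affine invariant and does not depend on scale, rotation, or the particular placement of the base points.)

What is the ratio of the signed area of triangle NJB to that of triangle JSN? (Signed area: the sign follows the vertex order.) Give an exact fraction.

[NJB]:[JSN] = 2

Assign B = (0, 0), N = (1, 0), J = (0, 1) — the answer is frame-independent, so this choice is without loss of generality.
1. S is the midpoint of BJ ⇒ S = (0, 1/2)
2·[NJB] = 1, 2·[JSN] = 1/2
[NJB]:[JSN] = 1:1/2 = 2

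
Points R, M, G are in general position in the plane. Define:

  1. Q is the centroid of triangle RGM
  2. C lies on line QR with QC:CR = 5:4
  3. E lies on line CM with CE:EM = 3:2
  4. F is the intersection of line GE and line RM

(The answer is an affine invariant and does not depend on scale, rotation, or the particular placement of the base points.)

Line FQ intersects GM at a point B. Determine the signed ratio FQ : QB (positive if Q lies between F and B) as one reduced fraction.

Work in coordinates with R = (0, 0), M = (1, 0), G = (0, 1).
1. Q is the centroid of triangle RGM ⇒ Q = (1/3, 1/3)
2. C lies on line QR with QC:CR = 5:4 ⇒ C = (4/27, 4/27)
3. E lies on line CM with CE:EM = 3:2 ⇒ E = (89/135, 8/135)
4. F is the intersection of line GE and line RM ⇒ F = (89/127, 0)
line FQ meets GM at B = (51/13, -38/13)
Q = F + t·(B−F) with t = -13/114, so FQ:QB = -13/114:127/114

FQ:QB = -13/127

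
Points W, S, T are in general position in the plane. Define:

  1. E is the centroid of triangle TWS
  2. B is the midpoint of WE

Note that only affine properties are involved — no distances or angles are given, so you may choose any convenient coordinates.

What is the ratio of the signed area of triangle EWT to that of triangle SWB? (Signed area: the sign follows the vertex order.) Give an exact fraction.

[EWT]:[SWB] = 2

Work in coordinates with W = (0, 0), S = (1, 0), T = (0, 1).
1. E is the centroid of triangle TWS ⇒ E = (1/3, 1/3)
2. B is the midpoint of WE ⇒ B = (1/6, 1/6)
2·[EWT] = -1/3, 2·[SWB] = -1/6
[EWT]:[SWB] = -1/3:-1/6 = 2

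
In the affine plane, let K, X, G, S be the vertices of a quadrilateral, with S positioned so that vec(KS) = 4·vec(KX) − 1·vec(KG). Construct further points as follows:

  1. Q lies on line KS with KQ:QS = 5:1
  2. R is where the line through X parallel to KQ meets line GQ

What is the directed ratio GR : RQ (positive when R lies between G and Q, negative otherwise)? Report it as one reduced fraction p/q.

GR:RQ = 3

Choose coordinates K = (0, 0), X = (1, 0), G = (0, 1), S = (4, -1).
1. Q lies on line KS with KQ:QS = 5:1 ⇒ Q = (10/3, -5/6)
2. R is where the line through X parallel to KQ meets line GQ ⇒ R = (5/2, -3/8)
R = G + t·(Q−G) with t = 3/4, so GR:RQ = t:(1−t) = 3/4:1/4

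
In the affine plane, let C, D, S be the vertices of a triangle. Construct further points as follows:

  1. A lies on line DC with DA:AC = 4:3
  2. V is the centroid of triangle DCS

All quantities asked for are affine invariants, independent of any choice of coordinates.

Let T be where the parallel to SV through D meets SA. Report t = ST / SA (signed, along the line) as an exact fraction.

t = -7

Work in coordinates with C = (0, 0), D = (1, 0), S = (0, 1).
1. A lies on line DC with DA:AC = 4:3 ⇒ A = (3/7, 0)
2. V is the centroid of triangle DCS ⇒ V = (1/3, 1/3)
through D parallel to SV: direction (1/3, -2/3); meets SA at T = (-3, 8)
T = S + t·(A−S) with t = -7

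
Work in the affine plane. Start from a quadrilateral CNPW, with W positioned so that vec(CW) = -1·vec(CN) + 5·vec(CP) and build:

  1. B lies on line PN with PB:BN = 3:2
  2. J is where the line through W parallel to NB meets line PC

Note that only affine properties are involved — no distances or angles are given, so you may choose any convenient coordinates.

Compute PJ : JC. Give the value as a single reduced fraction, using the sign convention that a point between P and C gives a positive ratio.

Work in coordinates with C = (0, 0), N = (1, 0), P = (0, 1), W = (-1, 5).
1. B lies on line PN with PB:BN = 3:2 ⇒ B = (3/5, 2/5)
2. J is where the line through W parallel to NB meets line PC ⇒ J = (0, 4)
J = P + t·(C−P) with t = -3, so PJ:JC = t:(1−t) = -3:4

PJ:JC = -3/4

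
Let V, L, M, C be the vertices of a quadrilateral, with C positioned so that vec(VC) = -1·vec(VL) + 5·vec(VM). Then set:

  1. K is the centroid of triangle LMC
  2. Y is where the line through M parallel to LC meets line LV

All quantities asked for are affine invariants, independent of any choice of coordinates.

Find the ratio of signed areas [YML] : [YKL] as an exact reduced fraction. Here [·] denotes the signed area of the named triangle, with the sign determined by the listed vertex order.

Assign V = (0, 0), L = (1, 0), M = (0, 1), C = (-1, 5) — the answer is frame-independent, so this choice is without loss of generality.
1. K is the centroid of triangle LMC ⇒ K = (0, 2)
2. Y is where the line through M parallel to LC meets line LV ⇒ Y = (2/5, 0)
2·[YML] = -3/5, 2·[YKL] = -6/5
[YML]:[YKL] = -3/5:-6/5 = 1/2

[YML]:[YKL] = 1/2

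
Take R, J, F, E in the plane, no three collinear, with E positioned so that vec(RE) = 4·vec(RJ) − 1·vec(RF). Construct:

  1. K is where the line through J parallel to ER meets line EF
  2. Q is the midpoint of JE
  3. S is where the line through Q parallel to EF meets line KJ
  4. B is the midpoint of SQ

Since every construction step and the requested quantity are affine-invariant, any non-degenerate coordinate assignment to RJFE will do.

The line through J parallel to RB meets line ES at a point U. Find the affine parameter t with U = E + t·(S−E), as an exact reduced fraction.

t = 6/5

Choose coordinates R = (0, 0), J = (1, 0), F = (0, 1), E = (4, -1).
1. K is where the line through J parallel to ER meets line EF ⇒ K = (3, -1/2)
2. Q is the midpoint of JE ⇒ Q = (5/2, -1/2)
3. S is where the line through Q parallel to EF meets line KJ ⇒ S = (2, -1/4)
4. B is the midpoint of SQ ⇒ B = (9/4, -3/8)
through J parallel to RB: direction (9/4, -3/8); meets ES at U = (8/5, -1/10)
U = E + t·(S−E) with t = 6/5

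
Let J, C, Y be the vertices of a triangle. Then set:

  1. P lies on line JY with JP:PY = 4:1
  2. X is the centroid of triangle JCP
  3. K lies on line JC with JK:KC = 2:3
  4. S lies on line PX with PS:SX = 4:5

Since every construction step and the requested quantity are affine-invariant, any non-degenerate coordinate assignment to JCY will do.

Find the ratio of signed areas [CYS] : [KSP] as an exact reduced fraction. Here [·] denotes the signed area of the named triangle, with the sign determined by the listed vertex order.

[CYS]:[KSP] = 195/16

Choose coordinates J = (0, 0), C = (1, 0), Y = (0, 1).
1. P lies on line JY with JP:PY = 4:1 ⇒ P = (0, 4/5)
2. X is the centroid of triangle JCP ⇒ X = (1/3, 4/15)
3. K lies on line JC with JK:KC = 2:3 ⇒ K = (2/5, 0)
4. S lies on line PX with PS:SX = 4:5 ⇒ S = (4/27, 76/135)
2·[CYS] = 13/45, 2·[KSP] = 16/675
[CYS]:[KSP] = 13/45:16/675 = 195/16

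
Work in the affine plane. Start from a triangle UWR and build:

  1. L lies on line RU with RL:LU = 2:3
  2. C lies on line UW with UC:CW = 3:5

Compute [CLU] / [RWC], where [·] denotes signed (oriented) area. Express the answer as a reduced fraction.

[CLU]:[RWC] = -9/25

Assign U = (0, 0), W = (1, 0), R = (0, 1) — the answer is frame-independent, so this choice is without loss of generality.
1. L lies on line RU with RL:LU = 2:3 ⇒ L = (0, 3/5)
2. C lies on line UW with UC:CW = 3:5 ⇒ C = (3/8, 0)
2·[CLU] = 9/40, 2·[RWC] = -5/8
[CLU]:[RWC] = 9/40:-5/8 = -9/25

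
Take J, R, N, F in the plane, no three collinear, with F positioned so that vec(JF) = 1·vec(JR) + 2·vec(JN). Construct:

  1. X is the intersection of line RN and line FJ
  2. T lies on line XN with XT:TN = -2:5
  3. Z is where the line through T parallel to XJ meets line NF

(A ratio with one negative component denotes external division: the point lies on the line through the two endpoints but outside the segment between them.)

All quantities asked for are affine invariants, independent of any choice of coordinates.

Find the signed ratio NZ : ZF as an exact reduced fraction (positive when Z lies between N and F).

Work in coordinates with J = (0, 0), R = (1, 0), N = (0, 1), F = (1, 2).
1. X is the intersection of line RN and line FJ ⇒ X = (1/3, 2/3)
2. T lies on line XN with XT:TN = -2:5 ⇒ T = (5/9, 4/9)
3. Z is where the line through T parallel to XJ meets line NF ⇒ Z = (5/3, 8/3)
Z = N + t·(F−N) with t = 5/3, so NZ:ZF = t:(1−t) = 5/3:-2/3

NZ:ZF = -5/2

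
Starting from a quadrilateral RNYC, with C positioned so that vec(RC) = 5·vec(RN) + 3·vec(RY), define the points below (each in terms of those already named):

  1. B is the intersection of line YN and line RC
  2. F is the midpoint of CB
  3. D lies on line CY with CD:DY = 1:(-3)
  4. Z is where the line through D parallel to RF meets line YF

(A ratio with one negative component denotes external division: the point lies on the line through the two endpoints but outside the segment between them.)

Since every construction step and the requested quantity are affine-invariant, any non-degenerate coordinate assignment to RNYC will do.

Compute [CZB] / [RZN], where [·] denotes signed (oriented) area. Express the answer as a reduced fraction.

Set R = (0, 0), N = (1, 0), Y = (0, 1), C = (5, 3); any affine frame gives the same invariant.
1. B is the intersection of line YN and line RC ⇒ B = (5/8, 3/8)
2. F is the midpoint of CB ⇒ F = (45/16, 27/16)
3. D lies on line CY with CD:DY = 1:(-3) ⇒ D = (15/2, 4)
4. Z is where the line through D parallel to RF meets line YF ⇒ Z = (135/32, 65/32)
2·[CZB] = -35/16, 2·[RZN] = -65/32
[CZB]:[RZN] = -35/16:-65/32 = 14/13

[CZB]:[RZN] = 14/13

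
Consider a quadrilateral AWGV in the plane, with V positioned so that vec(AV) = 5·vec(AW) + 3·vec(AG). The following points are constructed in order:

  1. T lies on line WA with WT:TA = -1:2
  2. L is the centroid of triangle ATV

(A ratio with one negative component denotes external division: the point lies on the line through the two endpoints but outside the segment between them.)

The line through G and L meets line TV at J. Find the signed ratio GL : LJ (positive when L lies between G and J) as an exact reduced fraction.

Work in coordinates with A = (0, 0), W = (1, 0), G = (0, 1), V = (5, 3).
1. T lies on line WA with WT:TA = -1:2 ⇒ T = (2, 0)
2. L is the centroid of triangle ATV ⇒ L = (7/3, 1)
line GL meets TV at J = (3, 1)
L = G + t·(J−G) with t = 7/9, so GL:LJ = 7/9:2/9

GL:LJ = 7/2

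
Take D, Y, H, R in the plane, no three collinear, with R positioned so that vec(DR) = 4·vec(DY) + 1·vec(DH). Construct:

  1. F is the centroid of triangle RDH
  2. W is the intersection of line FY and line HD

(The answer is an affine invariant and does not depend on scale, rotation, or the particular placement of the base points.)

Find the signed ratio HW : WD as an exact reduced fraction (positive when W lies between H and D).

HW:WD = -3/2

Work in coordinates with D = (0, 0), Y = (1, 0), H = (0, 1), R = (4, 1).
1. F is the centroid of triangle RDH ⇒ F = (4/3, 2/3)
2. W is the intersection of line FY and line HD ⇒ W = (0, -2)
W = H + t·(D−H) with t = 3, so HW:WD = t:(1−t) = 3:-2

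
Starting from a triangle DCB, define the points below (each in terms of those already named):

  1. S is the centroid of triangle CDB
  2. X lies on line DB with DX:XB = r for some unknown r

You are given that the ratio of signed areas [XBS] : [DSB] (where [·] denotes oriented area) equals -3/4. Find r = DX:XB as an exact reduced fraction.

r = 1/3

Set D = (0, 0), C = (1, 0), B = (0, 1); any affine frame gives the same invariant.
1. S is the centroid of triangle CDB ⇒ S = (1/3, 1/3)
2. With DX:XB = r, write λ = r/(r+1) so X = D + λ·(B−D); X is affine-linear in λ
Every point depending on X is an affine combination of X and λ-independent points, so each such coordinate is linear in λ; the λ² term in each signed area is a multiple of (B−D)×(B−D) = 0, so 2·[XBS] and 2·[DSB] are each linear in λ. Evaluating at λ=0 and λ=1:
  2·[XBS] = 1/3·λ − 1/3,   2·[DSB] = 1/3
So [XBS]:[DSB] = (1/3·λ − 1/3) / (1/3). Setting this equal to -3/4:
  1/3·λ − 1/3 = -3/4·(1/3)  ⇒  λ = 1/4
Then r = λ/(1−λ) = (1/4)/(3/4) = 1/3. Check: with r = 1/3, X = (0, 1/4) and [XBS]:[DSB] = -3/4 as required.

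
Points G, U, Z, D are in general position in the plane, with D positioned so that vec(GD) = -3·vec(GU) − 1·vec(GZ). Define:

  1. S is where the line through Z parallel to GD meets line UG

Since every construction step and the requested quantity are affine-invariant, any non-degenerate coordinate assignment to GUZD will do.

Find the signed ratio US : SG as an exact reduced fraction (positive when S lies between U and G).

US:SG = -4/3

Choose coordinates G = (0, 0), U = (1, 0), Z = (0, 1), D = (-3, -1).
1. S is where the line through Z parallel to GD meets line UG ⇒ S = (-3, 0)
S = U + t·(G−U) with t = 4, so US:SG = t:(1−t) = 4:-3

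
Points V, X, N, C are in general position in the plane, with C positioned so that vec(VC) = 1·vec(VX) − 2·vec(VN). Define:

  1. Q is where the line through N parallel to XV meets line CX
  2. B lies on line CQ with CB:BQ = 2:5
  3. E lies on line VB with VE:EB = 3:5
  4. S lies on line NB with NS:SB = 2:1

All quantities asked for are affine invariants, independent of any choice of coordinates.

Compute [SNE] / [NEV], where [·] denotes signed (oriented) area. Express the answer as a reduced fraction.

Work in coordinates with V = (0, 0), X = (1, 0), N = (0, 1), C = (1, -2).
1. Q is where the line through N parallel to XV meets line CX ⇒ Q = (1, 1)
2. B lies on line CQ with CB:BQ = 2:5 ⇒ B = (1, -8/7)
3. E lies on line VB with VE:EB = 3:5 ⇒ E = (3/8, -3/7)
4. S lies on line NB with NS:SB = 2:1 ⇒ S = (2/3, -3/7)
2·[SNE] = 5/12, 2·[NEV] = -3/8
[SNE]:[NEV] = 5/12:-3/8 = -10/9

[SNE]:[NEV] = -10/9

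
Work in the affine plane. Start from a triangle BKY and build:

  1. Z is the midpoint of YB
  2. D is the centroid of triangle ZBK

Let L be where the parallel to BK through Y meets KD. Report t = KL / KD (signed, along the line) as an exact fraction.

Assign B = (0, 0), K = (1, 0), Y = (0, 1) — the answer is frame-independent, so this choice is without loss of generality.
1. Z is the midpoint of YB ⇒ Z = (0, 1/2)
2. D is the centroid of triangle ZBK ⇒ D = (1/3, 1/6)
through Y parallel to BK: direction (1, 0); meets KD at L = (-3, 1)
L = K + t·(D−K) with t = 6

t = 6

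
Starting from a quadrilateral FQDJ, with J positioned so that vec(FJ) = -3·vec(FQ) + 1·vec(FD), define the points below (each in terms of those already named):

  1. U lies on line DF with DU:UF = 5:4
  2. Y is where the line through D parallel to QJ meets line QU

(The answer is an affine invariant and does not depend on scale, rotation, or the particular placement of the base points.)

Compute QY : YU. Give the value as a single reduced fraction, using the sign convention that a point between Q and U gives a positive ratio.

Set F = (0, 0), Q = (1, 0), D = (0, 1), J = (-3, 1); any affine frame gives the same invariant.
1. U lies on line DF with DU:UF = 5:4 ⇒ U = (0, 4/9)
2. Y is where the line through D parallel to QJ meets line QU ⇒ Y = (-20/7, 12/7)
Y = Q + t·(U−Q) with t = 27/7, so QY:YU = t:(1−t) = 27/7:-20/7

QY:YU = -27/20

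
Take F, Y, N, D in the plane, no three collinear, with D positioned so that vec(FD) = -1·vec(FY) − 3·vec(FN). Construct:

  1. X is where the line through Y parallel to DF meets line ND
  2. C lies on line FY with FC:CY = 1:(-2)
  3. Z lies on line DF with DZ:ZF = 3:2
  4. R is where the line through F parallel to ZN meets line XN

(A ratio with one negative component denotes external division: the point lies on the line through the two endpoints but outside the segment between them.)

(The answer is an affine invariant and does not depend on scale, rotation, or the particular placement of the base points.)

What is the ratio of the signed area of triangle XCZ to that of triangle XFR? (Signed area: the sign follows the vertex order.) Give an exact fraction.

Set F = (0, 0), Y = (1, 0), N = (0, 1), D = (-1, -3); any affine frame gives the same invariant.
1. X is where the line through Y parallel to DF meets line ND ⇒ X = (-4, -15)
2. C lies on line FY with FC:CY = 1:(-2) ⇒ C = (-1, 0)
3. Z lies on line DF with DZ:ZF = 3:2 ⇒ Z = (-2/5, -6/5)
4. R is where the line through F parallel to ZN meets line XN ⇒ R = (2/3, 11/3)
2·[XCZ] = -63/5, 2·[XFR] = 14/3
[XCZ]:[XFR] = -63/5:14/3 = -27/10

[XCZ]:[XFR] = -27/10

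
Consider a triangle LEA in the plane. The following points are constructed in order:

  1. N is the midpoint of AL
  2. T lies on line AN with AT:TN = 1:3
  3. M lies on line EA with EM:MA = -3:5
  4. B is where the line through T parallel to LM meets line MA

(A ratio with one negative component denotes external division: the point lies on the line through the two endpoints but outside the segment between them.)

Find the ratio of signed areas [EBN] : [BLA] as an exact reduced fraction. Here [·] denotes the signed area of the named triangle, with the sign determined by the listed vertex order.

Work in coordinates with L = (0, 0), E = (1, 0), A = (0, 1).
1. N is the midpoint of AL ⇒ N = (0, 1/2)
2. T lies on line AN with AT:TN = 1:3 ⇒ T = (0, 7/8)
3. M lies on line EA with EM:MA = -3:5 ⇒ M = (5/2, -3/2)
4. B is where the line through T parallel to LM meets line MA ⇒ B = (5/16, 11/16)
2·[EBN] = 11/32, 2·[BLA] = -5/16
[EBN]:[BLA] = 11/32:-5/16 = -11/10

[EBN]:[BLA] = -11/10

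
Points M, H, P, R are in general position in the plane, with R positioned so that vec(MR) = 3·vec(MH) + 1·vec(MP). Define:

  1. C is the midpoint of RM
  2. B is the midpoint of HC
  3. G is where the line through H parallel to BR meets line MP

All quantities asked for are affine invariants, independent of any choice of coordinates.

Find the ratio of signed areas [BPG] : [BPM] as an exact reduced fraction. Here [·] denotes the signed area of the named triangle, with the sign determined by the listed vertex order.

[BPG]:[BPM] = 10/7

Choose coordinates M = (0, 0), H = (1, 0), P = (0, 1), R = (3, 1).
1. C is the midpoint of RM ⇒ C = (3/2, 1/2)
2. B is the midpoint of HC ⇒ B = (5/4, 1/4)
3. G is where the line through H parallel to BR meets line MP ⇒ G = (0, -3/7)
2·[BPG] = 25/14, 2·[BPM] = 5/4
[BPG]:[BPM] = 25/14:5/4 = 10/7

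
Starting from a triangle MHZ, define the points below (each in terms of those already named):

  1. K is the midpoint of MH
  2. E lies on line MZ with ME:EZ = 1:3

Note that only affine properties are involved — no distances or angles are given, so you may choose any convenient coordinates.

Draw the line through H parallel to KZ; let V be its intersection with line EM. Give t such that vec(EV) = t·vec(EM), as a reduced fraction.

Assign M = (0, 0), H = (1, 0), Z = (0, 1) — the answer is frame-independent, so this choice is without loss of generality.
1. K is the midpoint of MH ⇒ K = (1/2, 0)
2. E lies on line MZ with ME:EZ = 1:3 ⇒ E = (0, 1/4)
through H parallel to KZ: direction (-1/2, 1); meets EM at V = (0, 2)
V = E + t·(M−E) with t = -7

t = -7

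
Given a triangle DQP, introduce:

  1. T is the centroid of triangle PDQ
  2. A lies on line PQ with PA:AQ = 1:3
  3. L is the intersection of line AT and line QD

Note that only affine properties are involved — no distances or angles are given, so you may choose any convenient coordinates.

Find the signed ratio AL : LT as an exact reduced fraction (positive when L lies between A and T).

AL:LT = -9/4

Assign D = (0, 0), Q = (1, 0), P = (0, 1) — the answer is frame-independent, so this choice is without loss of generality.
1. T is the centroid of triangle PDQ ⇒ T = (1/3, 1/3)
2. A lies on line PQ with PA:AQ = 1:3 ⇒ A = (1/4, 3/4)
3. L is the intersection of line AT and line QD ⇒ L = (2/5, 0)
L = A + t·(T−A) with t = 9/5, so AL:LT = t:(1−t) = 9/5:-4/5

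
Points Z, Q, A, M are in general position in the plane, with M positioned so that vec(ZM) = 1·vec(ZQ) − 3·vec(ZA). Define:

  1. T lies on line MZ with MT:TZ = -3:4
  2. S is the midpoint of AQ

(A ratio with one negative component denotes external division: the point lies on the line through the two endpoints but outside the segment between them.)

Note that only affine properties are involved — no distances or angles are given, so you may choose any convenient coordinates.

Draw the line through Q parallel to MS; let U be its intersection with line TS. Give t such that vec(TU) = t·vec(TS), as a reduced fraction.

t = 3/4

Set Z = (0, 0), Q = (1, 0), A = (0, 1), M = (1, -3); any affine frame gives the same invariant.
1. T lies on line MZ with MT:TZ = -3:4 ⇒ T = (4, -12)
2. S is the midpoint of AQ ⇒ S = (1/2, 1/2)
through Q parallel to MS: direction (-1/2, 7/2); meets TS at U = (11/8, -21/8)
U = T + t·(S−T) with t = 3/4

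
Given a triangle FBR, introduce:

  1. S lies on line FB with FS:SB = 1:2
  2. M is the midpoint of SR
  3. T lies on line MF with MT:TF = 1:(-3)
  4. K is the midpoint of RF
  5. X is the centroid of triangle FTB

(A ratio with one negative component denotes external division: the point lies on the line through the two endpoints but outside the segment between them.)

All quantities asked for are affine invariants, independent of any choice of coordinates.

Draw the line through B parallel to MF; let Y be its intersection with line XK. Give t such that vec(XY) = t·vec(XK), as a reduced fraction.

Set F = (0, 0), B = (1, 0), R = (0, 1); any affine frame gives the same invariant.
1. S lies on line FB with FS:SB = 1:2 ⇒ S = (1/3, 0)
2. M is the midpoint of SR ⇒ M = (1/6, 1/2)
3. T lies on line MF with MT:TF = 1:(-3) ⇒ T = (1/4, 3/4)
4. K is the midpoint of RF ⇒ K = (0, 1/2)
5. X is the centroid of triangle FTB ⇒ X = (5/12, 1/4)
through B parallel to MF: direction (-1/6, -1/2); meets XK at Y = (35/36, -1/12)
Y = X + t·(K−X) with t = -4/3

t = -4/3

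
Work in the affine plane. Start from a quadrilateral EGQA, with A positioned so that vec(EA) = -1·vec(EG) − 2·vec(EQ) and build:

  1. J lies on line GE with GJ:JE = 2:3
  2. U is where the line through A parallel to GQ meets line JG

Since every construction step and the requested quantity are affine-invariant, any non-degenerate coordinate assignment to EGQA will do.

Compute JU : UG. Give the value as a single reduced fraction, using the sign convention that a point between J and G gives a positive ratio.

Choose coordinates E = (0, 0), G = (1, 0), Q = (0, 1), A = (-1, -2).
1. J lies on line GE with GJ:JE = 2:3 ⇒ J = (3/5, 0)
2. U is where the line through A parallel to GQ meets line JG ⇒ U = (-3, 0)
U = J + t·(G−J) with t = -9, so JU:UG = t:(1−t) = -9:10

JU:UG = -9/10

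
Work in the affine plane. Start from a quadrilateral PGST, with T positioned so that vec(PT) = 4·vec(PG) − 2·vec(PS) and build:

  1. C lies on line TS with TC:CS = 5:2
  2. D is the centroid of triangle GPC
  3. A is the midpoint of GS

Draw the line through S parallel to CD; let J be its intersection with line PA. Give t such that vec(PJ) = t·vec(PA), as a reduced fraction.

t = 18/7

Set P = (0, 0), G = (1, 0), S = (0, 1), T = (4, -2); any affine frame gives the same invariant.
1. C lies on line TS with TC:CS = 5:2 ⇒ C = (8/7, 1/7)
2. D is the centroid of triangle GPC ⇒ D = (5/7, 1/21)
3. A is the midpoint of GS ⇒ A = (1/2, 1/2)
through S parallel to CD: direction (-3/7, -2/21); meets PA at J = (9/7, 9/7)
J = P + t·(A−P) with t = 18/7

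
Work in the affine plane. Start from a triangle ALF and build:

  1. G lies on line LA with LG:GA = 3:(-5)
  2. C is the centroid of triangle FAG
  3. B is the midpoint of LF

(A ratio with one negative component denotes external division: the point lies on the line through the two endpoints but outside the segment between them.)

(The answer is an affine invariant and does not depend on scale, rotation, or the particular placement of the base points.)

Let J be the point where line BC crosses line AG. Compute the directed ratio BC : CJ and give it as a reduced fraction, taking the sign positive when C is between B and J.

Work in coordinates with A = (0, 0), L = (1, 0), F = (0, 1).
1. G lies on line LA with LG:GA = 3:(-5) ⇒ G = (5/2, 0)
2. C is the centroid of triangle FAG ⇒ C = (5/6, 1/3)
3. B is the midpoint of LF ⇒ B = (1/2, 1/2)
line BC meets AG at J = (3/2, 0)
C = B + t·(J−B) with t = 1/3, so BC:CJ = 1/3:2/3

BC:CJ = 1/2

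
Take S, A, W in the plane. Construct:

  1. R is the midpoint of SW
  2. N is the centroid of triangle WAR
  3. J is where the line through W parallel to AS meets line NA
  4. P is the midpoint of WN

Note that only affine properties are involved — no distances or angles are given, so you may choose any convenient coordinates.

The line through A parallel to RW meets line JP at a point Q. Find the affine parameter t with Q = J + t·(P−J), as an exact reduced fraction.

t = 8/3

Assign S = (0, 0), A = (1, 0), W = (0, 1) — the answer is frame-independent, so this choice is without loss of generality.
1. R is the midpoint of SW ⇒ R = (0, 1/2)
2. N is the centroid of triangle WAR ⇒ N = (1/3, 1/2)
3. J is where the line through W parallel to AS meets line NA ⇒ J = (-1/3, 1)
4. P is the midpoint of WN ⇒ P = (1/6, 3/4)
through A parallel to RW: direction (0, 1/2); meets JP at Q = (1, 1/3)
Q = J + t·(P−J) with t = 8/3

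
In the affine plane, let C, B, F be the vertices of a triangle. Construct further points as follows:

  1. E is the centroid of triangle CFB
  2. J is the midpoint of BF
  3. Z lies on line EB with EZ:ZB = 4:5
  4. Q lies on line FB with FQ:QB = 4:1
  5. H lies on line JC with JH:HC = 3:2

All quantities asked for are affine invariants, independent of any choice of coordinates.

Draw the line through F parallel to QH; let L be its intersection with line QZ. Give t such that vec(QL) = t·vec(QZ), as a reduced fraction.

t = -54

Choose coordinates C = (0, 0), B = (1, 0), F = (0, 1).
1. E is the centroid of triangle CFB ⇒ E = (1/3, 1/3)
2. J is the midpoint of BF ⇒ J = (1/2, 1/2)
3. Z lies on line EB with EZ:ZB = 4:5 ⇒ Z = (17/27, 5/27)
4. Q lies on line FB with FQ:QB = 4:1 ⇒ Q = (4/5, 1/5)
5. H lies on line JC with JH:HC = 3:2 ⇒ H = (1/5, 1/5)
through F parallel to QH: direction (-3/5, 0); meets QZ at L = (10, 1)
L = Q + t·(Z−Q) with t = -54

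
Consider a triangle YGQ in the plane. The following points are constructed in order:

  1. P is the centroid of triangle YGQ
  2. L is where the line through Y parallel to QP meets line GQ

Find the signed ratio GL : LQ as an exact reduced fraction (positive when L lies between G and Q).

Choose coordinates Y = (0, 0), G = (1, 0), Q = (0, 1).
1. P is the centroid of triangle YGQ ⇒ P = (1/3, 1/3)
2. L is where the line through Y parallel to QP meets line GQ ⇒ L = (-1, 2)
L = G + t·(Q−G) with t = 2, so GL:LQ = t:(1−t) = 2:-1

GL:LQ = -2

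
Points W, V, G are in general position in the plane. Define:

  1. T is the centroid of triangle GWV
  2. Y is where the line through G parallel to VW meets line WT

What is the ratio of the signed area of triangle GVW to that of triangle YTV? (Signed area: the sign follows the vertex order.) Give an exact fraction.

Choose coordinates W = (0, 0), V = (1, 0), G = (0, 1).
1. T is the centroid of triangle GWV ⇒ T = (1/3, 1/3)
2. Y is where the line through G parallel to VW meets line WT ⇒ Y = (1, 1)
2·[GVW] = -1, 2·[YTV] = 2/3
[GVW]:[YTV] = -1:2/3 = -3/2

[GVW]:[YTV] = -3/2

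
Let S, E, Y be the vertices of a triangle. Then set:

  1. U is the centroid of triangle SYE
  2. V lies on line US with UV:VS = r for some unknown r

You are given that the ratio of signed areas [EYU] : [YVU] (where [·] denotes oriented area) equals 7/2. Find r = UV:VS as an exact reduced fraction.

r = 2/5

Assign S = (0, 0), E = (1, 0), Y = (0, 1) — the answer is frame-independent, so this choice is without loss of generality.
1. U is the centroid of triangle SYE ⇒ U = (1/3, 1/3)
2. With UV:VS = r, write λ = r/(r+1) so V = U + λ·(S−U); V is affine-linear in λ
Every point depending on V is an affine combination of V and λ-independent points, so each such coordinate is linear in λ; the λ² term in each signed area is a multiple of (S−U)×(S−U) = 0, so 2·[EYU] and 2·[YVU] are each linear in λ. Evaluating at λ=0 and λ=1:
  2·[EYU] = 1/3,   2·[YVU] = 1/3·λ
So [EYU]:[YVU] = (1/3) / (1/3·λ). Setting this equal to 7/2:
  1/3 = 7/2·(1/3·λ)  ⇒  λ = 2/7
Then r = λ/(1−λ) = (2/7)/(5/7) = 2/5. Check: with r = 2/5, V = (5/21, 5/21) and [EYU]:[YVU] = 7/2 as required.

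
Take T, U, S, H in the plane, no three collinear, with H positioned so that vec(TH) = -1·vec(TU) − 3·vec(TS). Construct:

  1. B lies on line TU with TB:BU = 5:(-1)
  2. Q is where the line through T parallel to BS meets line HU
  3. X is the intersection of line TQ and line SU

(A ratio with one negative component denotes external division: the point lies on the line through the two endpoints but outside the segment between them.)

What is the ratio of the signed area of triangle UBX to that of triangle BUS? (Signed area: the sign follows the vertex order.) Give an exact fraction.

[UBX]:[BUS] = 4

Set T = (0, 0), U = (1, 0), S = (0, 1), H = (-1, -3); any affine frame gives the same invariant.
1. B lies on line TU with TB:BU = 5:(-1) ⇒ B = (5/4, 0)
2. Q is where the line through T parallel to BS meets line HU ⇒ Q = (15/23, -12/23)
3. X is the intersection of line TQ and line SU ⇒ X = (5, -4)
2·[UBX] = -1, 2·[BUS] = -1/4
[UBX]:[BUS] = -1:-1/4 = 4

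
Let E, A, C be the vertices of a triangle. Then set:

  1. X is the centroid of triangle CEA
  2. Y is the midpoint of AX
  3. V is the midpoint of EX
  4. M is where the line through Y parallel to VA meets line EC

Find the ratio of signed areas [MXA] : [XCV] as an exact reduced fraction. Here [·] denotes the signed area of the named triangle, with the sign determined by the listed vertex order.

[MXA]:[XCV] = -4/5

Set E = (0, 0), A = (1, 0), C = (0, 1); any affine frame gives the same invariant.
1. X is the centroid of triangle CEA ⇒ X = (1/3, 1/3)
2. Y is the midpoint of AX ⇒ Y = (2/3, 1/6)
3. V is the midpoint of EX ⇒ V = (1/6, 1/6)
4. M is where the line through Y parallel to VA meets line EC ⇒ M = (0, 3/10)
2·[MXA] = -2/15, 2·[XCV] = 1/6
[MXA]:[XCV] = -2/15:1/6 = -4/5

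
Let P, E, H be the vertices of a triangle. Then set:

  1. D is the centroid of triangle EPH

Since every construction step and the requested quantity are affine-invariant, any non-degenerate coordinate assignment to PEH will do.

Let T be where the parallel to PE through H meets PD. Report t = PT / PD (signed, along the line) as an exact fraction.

t = 3

Assign P = (0, 0), E = (1, 0), H = (0, 1) — the answer is frame-independent, so this choice is without loss of generality.
1. D is the centroid of triangle EPH ⇒ D = (1/3, 1/3)
through H parallel to PE: direction (1, 0); meets PD at T = (1, 1)
T = P + t·(D−P) with t = 3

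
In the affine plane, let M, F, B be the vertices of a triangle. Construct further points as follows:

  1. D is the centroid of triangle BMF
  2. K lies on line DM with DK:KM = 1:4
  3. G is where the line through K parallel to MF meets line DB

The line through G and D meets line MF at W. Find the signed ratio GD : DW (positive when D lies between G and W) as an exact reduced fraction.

GD:DW = -1/5

Set M = (0, 0), F = (1, 0), B = (0, 1); any affine frame gives the same invariant.
1. D is the centroid of triangle BMF ⇒ D = (1/3, 1/3)
2. K lies on line DM with DK:KM = 1:4 ⇒ K = (4/15, 4/15)
3. G is where the line through K parallel to MF meets line DB ⇒ G = (11/30, 4/15)
line GD meets MF at W = (1/2, 0)
D = G + t·(W−G) with t = -1/4, so GD:DW = -1/4:5/4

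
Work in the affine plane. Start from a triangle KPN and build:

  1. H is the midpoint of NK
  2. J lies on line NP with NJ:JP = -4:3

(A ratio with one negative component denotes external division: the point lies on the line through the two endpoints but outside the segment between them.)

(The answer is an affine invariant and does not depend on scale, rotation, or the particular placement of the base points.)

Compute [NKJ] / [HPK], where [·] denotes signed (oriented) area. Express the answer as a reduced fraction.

Assign K = (0, 0), P = (1, 0), N = (0, 1) — the answer is frame-independent, so this choice is without loss of generality.
1. H is the midpoint of NK ⇒ H = (0, 1/2)
2. J lies on line NP with NJ:JP = -4:3 ⇒ J = (4, -3)
2·[NKJ] = 4, 2·[HPK] = -1/2
[NKJ]:[HPK] = 4:-1/2 = -8

[NKJ]:[HPK] = -8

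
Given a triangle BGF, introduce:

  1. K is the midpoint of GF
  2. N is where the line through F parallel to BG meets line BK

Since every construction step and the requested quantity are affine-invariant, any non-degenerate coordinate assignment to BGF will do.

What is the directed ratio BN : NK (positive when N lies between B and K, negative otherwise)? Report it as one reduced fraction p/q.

BN:NK = -2

Assign B = (0, 0), G = (1, 0), F = (0, 1) — the answer is frame-independent, so this choice is without loss of generality.
1. K is the midpoint of GF ⇒ K = (1/2, 1/2)
2. N is where the line through F parallel to BG meets line BK ⇒ N = (1, 1)
N = B + t·(K−B) with t = 2, so BN:NK = t:(1−t) = 2:-1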